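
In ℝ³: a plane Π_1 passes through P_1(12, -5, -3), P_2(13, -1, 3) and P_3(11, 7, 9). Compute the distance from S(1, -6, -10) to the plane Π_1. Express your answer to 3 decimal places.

5.000

P_1P_2 = (1, 4, 6), P_1P_3 = (-1, 12, 12); a normal to Π_1 is P_1P_2 × P_1P_3 = (-24, -18, 16).
Using P_1: Π_1 has equation -24x - 18y + 16z = -246.
n·S − d = (-24)·(1) + (-18)·(-6) + (16)·(-10) − (-246) = 170; |n| = √1156.
Distance = |170| / √1156 = 170/√1156 ≈ 5.000.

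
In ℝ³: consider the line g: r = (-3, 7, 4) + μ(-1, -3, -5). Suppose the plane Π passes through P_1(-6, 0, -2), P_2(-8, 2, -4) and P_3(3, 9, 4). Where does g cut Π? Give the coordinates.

(-4, 4, -1)

P_1P_2 = (-2, 2, -2), P_1P_3 = (9, 9, 6); a normal to Π is P_1P_2 × P_1P_3 = (30, -6, -36).
Using P_1: Π has equation 30x - 6y - 36z = -108.
Substitute r = (-3, 7, 4) + t(-1, -3, -5) into the plane: -276 + 168t = -108, so t = 1.
Intersection: (-3, 7, 4) + 1·(-1, -3, -5) = (-4, 4, -1).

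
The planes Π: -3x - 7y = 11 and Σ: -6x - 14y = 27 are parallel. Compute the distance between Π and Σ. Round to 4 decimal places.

Rescale Σ by 1/2: -3x - 7y = 27/2. Then distance = |11 − (27/2)| / √58 ≈ 0.3283.

0.3283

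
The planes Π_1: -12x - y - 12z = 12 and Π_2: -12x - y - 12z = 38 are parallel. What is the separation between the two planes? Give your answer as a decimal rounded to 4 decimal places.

1.5294

Same normal n = (-12, -1, -12) with |n| = √289; distance = |12 − 38| / |n| = 26/√289 ≈ 1.5294.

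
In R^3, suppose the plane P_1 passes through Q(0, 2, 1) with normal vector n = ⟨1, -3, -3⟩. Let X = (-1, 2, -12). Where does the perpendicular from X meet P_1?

(-3, 8, -6)

P_1: n·r = n·Q gives x - 3y - 3z = -9.
Foot = X − λn with λ = (n·X − d)/|n|² = (29 − (-9))/19 = 2.
Foot = (-1, 2, -12) − 2·(1, -3, -3) = (-3, 8, -6).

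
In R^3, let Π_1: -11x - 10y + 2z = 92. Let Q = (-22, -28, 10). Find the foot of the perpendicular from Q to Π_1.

(0, -8, 6)

Foot = Q − λn with λ = (n·Q − d)/|n|² = (542 − 92)/225 = 2.
Foot = (-22, -28, 10) − 2·(-11, -10, 2) = (0, -8, 6).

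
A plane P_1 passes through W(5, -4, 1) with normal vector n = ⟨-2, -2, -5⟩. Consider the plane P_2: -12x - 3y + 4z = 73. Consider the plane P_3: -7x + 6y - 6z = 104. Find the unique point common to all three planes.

(-8, 9, 1)

P_1: n·r = n·W gives -2x - 2y - 5z = -7.
Solving the 3×3 linear system -2x - 2y - 5z = -7, -12x - 3y + 4z = 73, -7x + 6y - 6z = 104 (e.g. by elimination or Cramer's rule, determinant = 677) gives (-8, 9, 1).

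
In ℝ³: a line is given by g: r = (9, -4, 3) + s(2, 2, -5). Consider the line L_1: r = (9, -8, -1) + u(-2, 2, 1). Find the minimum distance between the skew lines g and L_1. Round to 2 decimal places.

Common perpendicular direction n = (2, 2, -5) × (-2, 2, 1) = (12, 8, 8).
With w = (9, -8, -1) − (9, -4, 3) = (0, -4, -4), w · n = -64.
Distance = |w · n| / |n| = |-64| / √272 ≈ 3.88.

3.88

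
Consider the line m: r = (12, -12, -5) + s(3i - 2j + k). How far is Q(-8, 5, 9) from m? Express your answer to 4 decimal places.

20.6847

Taking (12, -12, -5) on m with direction v = (3, -2, 1): w = Q − (12, -12, -5) = (-20, 17, 14), and w × v = (45, 62, -11).
Distance = |w × v| / |v| = √5990 / √14 ≈ 20.6847.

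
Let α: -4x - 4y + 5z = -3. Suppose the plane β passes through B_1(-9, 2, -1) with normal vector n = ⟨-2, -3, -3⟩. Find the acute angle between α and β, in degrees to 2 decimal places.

β: n·r = n·B_1 gives -2x - 3y - 3z = 15.
cos θ = |n₁·n₂| / (|n₁||n₂|) = |5| / (√57 · √22).
θ = arccos(0.14120) ≈ 81.88°.

81.88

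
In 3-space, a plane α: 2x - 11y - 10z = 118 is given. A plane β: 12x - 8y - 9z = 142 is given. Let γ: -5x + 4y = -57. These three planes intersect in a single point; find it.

Solving the 3×3 linear system 2x - 11y - 10z = 118, 12x - 8y - 9z = 142, -5x + 4y = -57 (e.g. by elimination or Cramer's rule, determinant = -503) gives (5, -8, -2).

(5, -8, -2)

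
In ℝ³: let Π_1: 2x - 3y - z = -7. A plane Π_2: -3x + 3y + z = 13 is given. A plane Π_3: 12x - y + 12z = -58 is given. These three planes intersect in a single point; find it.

Solving the 3×3 linear system 2x - 3y - z = -7, -3x + 3y + z = 13, 12x - y + 12z = -58 (e.g. by elimination or Cramer's rule, determinant = -37) gives (-6, -2, 1).

(-6, -2, 1)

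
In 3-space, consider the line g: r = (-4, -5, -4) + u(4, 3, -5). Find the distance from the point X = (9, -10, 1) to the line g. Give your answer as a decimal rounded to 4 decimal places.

14.7010

Taking (-4, -5, -4) on g with direction v = (4, 3, -5): w = X − (-4, -5, -4) = (13, -5, 5), and w × v = (10, 85, 59).
Distance = |w × v| / |v| = √10806 / √50 ≈ 14.7010.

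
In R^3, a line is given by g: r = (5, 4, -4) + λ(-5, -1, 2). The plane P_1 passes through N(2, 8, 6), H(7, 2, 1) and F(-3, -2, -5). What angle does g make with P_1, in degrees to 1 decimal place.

NH = (5, -6, -5), NF = (-5, -10, -11); a normal to P_1 is NH × NF = (16, 80, -80).
Using N: P_1 has equation 16x + 80y - 80z = 192.
sin θ = |n·v| / (|n||v|) = |-320| / (√13056 · √30) = 0.51131.
θ ≈ 30.8°.

30.8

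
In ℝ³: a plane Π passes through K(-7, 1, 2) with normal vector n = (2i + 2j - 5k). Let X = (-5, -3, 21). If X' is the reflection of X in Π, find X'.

Π: n·r = n·K gives 2x + 2y - 5z = -22.
λ = (n·X − d)/|n|² = (-121 − (-22))/33 = -3.
Reflection = X − 2λn = (-5, -3, 21) − (-6)·(2, 2, -5) = (7, 9, -9).

(7, 9, -9)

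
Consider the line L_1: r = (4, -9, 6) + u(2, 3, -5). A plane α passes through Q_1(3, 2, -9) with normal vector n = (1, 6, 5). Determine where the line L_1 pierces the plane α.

(8, -3, -4)

α: n·r = n·Q_1 gives x + 6y + 5z = -30.
Substitute r = (4, -9, 6) + t(2, 3, -5) into the plane: -20 + (-5)t = -30, so t = 2.
Intersection: (4, -9, 6) + 2·(2, 3, -5) = (8, -3, -4).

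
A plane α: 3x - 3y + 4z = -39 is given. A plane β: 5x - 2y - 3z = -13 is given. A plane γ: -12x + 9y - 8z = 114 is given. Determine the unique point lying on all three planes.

Solving the 3×3 linear system 3x - 3y + 4z = -39, 5x - 2y - 3z = -13, -12x + 9y - 8z = 114 (e.g. by elimination or Cramer's rule, determinant = -15) gives (-7, -2, -6).

(-7, -2, -6)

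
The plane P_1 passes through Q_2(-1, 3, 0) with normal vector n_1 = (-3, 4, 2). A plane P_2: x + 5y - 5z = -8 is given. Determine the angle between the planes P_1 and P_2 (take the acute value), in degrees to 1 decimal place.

P_1: n_1·r = n_1·Q_2 gives -3x + 4y + 2z = 15.
cos θ = |n₁·n₂| / (|n₁||n₂|) = |7| / (√29 · √51).
θ = arccos(0.18202) ≈ 79.5°.

79.5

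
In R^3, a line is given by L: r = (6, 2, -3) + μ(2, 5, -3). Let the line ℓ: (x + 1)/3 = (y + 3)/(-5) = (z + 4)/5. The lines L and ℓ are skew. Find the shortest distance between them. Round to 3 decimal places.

1.517

ℓ has direction (3, -5, 5) through (-1, -3, -4).
Common perpendicular direction n = (2, 5, -3) × (3, -5, 5) = (10, -19, -25).
With w = (-1, -3, -4) − (6, 2, -3) = (-7, -5, -1), w · n = 50.
Distance = |w · n| / |n| = |50| / √1086 ≈ 1.517.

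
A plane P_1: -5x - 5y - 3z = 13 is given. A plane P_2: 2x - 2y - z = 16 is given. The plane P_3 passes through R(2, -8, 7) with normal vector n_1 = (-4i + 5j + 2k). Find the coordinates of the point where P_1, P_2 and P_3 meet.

(3, -2, -6)

P_3: n_1·r = n_1·R gives -4x + 5y + 2z = -34.
Solving the 3×3 linear system -5x - 5y - 3z = 13, 2x - 2y - z = 16, -4x + 5y + 2z = -34 (e.g. by elimination or Cramer's rule, determinant = -11) gives (3, -2, -6).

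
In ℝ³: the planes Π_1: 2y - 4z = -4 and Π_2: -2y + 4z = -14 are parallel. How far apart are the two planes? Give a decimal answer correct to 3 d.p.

4.025

Rescale Π_2 by 1/(-1): 2y - 4z = 14. Then distance = |-4 − 14| / √20 ≈ 4.025.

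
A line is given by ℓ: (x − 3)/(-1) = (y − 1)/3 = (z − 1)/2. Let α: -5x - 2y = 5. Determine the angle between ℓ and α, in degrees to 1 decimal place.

2.8

ℓ has direction (-1, 3, 2) through (3, 1, 1).
sin θ = |n·v| / (|n||v|) = |-1| / (√29 · √14) = 0.04963.
θ ≈ 2.8°.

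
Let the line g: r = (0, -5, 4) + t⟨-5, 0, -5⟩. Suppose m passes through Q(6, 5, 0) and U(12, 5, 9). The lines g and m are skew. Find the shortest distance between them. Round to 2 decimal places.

10.00

A direction vector for m is U − Q = (6, 0, 9).
Common perpendicular direction n = (-5, 0, -5) × (6, 0, 9) = (0, 15, 0).
With w = (6, 5, 0) − (0, -5, 4) = (6, 10, -4), w · n = 150.
Distance = |w · n| / |n| = |150| / √225 ≈ 10.00.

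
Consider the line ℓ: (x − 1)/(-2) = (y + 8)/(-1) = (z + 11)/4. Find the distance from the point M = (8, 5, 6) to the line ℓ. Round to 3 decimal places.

20.663

ℓ has direction (-2, -1, 4) through (1, -8, -11).
Taking (1, -8, -11) on ℓ with direction v = (-2, -1, 4): w = M − (1, -8, -11) = (7, 13, 17), and w × v = (69, -62, 19).
Distance = |w × v| / |v| = √8966 / √21 ≈ 20.663.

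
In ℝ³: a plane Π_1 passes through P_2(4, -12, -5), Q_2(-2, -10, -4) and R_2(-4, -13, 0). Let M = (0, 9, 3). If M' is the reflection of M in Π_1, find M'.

(-12, -15, -21)

P_2Q_2 = (-6, 2, 1), P_2R_2 = (-8, -1, 5); a normal to Π_1 is P_2Q_2 × P_2R_2 = (11, 22, 22).
Using P_2: Π_1 has equation 11x + 22y + 22z = -330.
λ = (n·M − d)/|n|² = (264 − (-330))/1089 = 6/11.
Reflection = M − 2λn = (0, 9, 3) − (12/11)·(11, 22, 22) = (-12, -15, -21).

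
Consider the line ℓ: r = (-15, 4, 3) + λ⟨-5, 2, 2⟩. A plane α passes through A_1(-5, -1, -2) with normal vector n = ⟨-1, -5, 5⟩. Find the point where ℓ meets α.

(-5, 0, -1)

α: n·r = n·A_1 gives -x - 5y + 5z = 0.
Substitute r = (-15, 4, 3) + t(-5, 2, 2) into the plane: 10 + 5t = 0, so t = -2.
Intersection: (-15, 4, 3) + (-2)·(-5, 2, 2) = (-5, 0, -1).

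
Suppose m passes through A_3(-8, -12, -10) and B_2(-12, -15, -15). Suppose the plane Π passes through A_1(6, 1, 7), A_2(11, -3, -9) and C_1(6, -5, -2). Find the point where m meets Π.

A direction vector for m is B_2 − A_3 = (-4, -3, -5).
A_1A_2 = (5, -4, -16), A_1C_1 = (0, -6, -9); a normal to Π is A_1A_2 × A_1C_1 = (-60, 45, -30).
Using A_1: Π has equation -60x + 45y - 30z = -525.
Substitute r = (-8, -12, -10) + t(-4, -3, -5) into the plane: 240 + 255t = -525, so t = -3.
Intersection: (-8, -12, -10) + (-3)·(-4, -3, -5) = (4, -3, 5).

(4, -3, 5)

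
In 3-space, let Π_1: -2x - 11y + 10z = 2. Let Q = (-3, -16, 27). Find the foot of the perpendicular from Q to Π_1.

Foot = Q − λn with λ = (n·Q − d)/|n|² = (452 − 2)/225 = 2.
Foot = (-3, -16, 27) − 2·(-2, -11, 10) = (1, 6, 7).

(1, 6, 7)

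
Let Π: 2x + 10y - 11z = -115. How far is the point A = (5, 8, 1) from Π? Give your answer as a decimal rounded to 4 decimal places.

12.9333

n·A − d = (2)·(5) + (10)·(8) + (-11)·(1) − (-115) = 194; |n| = √225.
Distance = |194| / √225 = 194/√225 ≈ 12.9333.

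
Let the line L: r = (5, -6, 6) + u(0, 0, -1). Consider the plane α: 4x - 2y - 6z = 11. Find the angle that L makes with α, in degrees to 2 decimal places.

sin θ = |n·v| / (|n||v|) = |6| / (√56 · √1) = 0.80178.
θ ≈ 53.30°.

53.30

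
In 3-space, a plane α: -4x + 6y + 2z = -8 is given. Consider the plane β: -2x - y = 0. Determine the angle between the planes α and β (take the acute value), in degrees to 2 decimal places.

cos θ = |n₁·n₂| / (|n₁||n₂|) = |2| / (√56 · √5).
θ = arccos(0.11952) ≈ 83.14°.

83.14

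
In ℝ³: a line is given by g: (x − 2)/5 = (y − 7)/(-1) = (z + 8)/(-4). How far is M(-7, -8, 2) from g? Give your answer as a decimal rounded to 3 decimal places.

g has direction (5, -1, -4) through (2, 7, -8).
Taking (2, 7, -8) on g with direction v = (5, -1, -4): w = M − (2, 7, -8) = (-9, -15, 10), and w × v = (70, 14, 84).
Distance = |w × v| / |v| = √12152 / √42 ≈ 17.010.

17.010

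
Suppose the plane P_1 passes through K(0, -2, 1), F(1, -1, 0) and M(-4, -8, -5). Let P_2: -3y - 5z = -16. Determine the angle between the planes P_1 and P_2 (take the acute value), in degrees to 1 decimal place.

KF = (1, 1, -1), KM = (-4, -6, -6); a normal to P_1 is KF × KM = (-12, 10, -2).
Using K: P_1 has equation -12x + 10y - 2z = -22.
cos θ = |n₁·n₂| / (|n₁||n₂|) = |-20| / (√248 · √34).
θ = arccos(0.21780) ≈ 77.4°.

77.4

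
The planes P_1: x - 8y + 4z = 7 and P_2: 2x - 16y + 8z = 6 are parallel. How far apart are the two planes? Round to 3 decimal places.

0.444

Rescale P_2 by 1/2: x - 8y + 4z = 3. Then distance = |7 − 3| / √81 ≈ 0.444.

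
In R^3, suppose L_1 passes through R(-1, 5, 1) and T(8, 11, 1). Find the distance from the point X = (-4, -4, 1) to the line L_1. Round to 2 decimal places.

5.82

A direction vector for L_1 is T − R = (9, 6, 0).
Taking (-1, 5, 1) on L_1 with direction v = (9, 6, 0): w = X − (-1, 5, 1) = (-3, -9, 0), and w × v = (0, 0, 63).
Distance = |w × v| / |v| = √3969 / √117 ≈ 5.82.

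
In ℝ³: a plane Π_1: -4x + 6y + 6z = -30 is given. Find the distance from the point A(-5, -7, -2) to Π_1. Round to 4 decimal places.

n·A − d = (-4)·(-5) + (6)·(-7) + (6)·(-2) − (-30) = -4; |n| = √88.
Distance = |-4| / √88 = 4/√88 ≈ 0.4264.

0.4264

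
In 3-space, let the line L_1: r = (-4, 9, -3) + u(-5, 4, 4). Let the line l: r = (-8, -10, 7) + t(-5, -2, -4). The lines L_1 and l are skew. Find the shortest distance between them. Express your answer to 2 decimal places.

21.57

Common perpendicular direction n = (-5, 4, 4) × (-5, -2, -4) = (-8, -40, 30).
With w = (-8, -10, 7) − (-4, 9, -3) = (-4, -19, 10), w · n = 1092.
Distance = |w · n| / |n| = |1092| / √2564 ≈ 21.57.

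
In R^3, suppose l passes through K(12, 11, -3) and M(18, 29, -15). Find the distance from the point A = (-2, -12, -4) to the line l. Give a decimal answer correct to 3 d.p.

16.042

A direction vector for l is M − K = (6, 18, -12).
Taking (12, 11, -3) on l with direction v = (6, 18, -12): w = A − (12, 11, -3) = (-14, -23, -1), and w × v = (294, -174, -114).
Distance = |w × v| / |v| = √129708 / √504 ≈ 16.042.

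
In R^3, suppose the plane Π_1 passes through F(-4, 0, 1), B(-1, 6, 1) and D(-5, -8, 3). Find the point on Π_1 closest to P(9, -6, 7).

(7, -5, 10)

FB = (3, 6, 0), FD = (-1, -8, 2); a normal to Π_1 is FB × FD = (12, -6, -18).
Using F: Π_1 has equation 12x - 6y - 18z = -66.
Foot = P − λn with λ = (n·P − d)/|n|² = (18 − (-66))/504 = 1/6.
Foot = (9, -6, 7) − (1/6)·(12, -6, -18) = (7, -5, 10).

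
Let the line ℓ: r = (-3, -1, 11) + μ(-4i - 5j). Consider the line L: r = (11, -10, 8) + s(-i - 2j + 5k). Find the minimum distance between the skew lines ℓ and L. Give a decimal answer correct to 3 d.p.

16.762

Common perpendicular direction n = (-4, -5, 0) × (-1, -2, 5) = (-25, 20, 3).
With w = (11, -10, 8) − (-3, -1, 11) = (14, -9, -3), w · n = -539.
Distance = |w · n| / |n| = |-539| / √1034 ≈ 16.762.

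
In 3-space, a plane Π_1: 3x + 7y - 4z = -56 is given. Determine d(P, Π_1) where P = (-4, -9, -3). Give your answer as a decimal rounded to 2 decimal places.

n·P − d = (3)·(-4) + (7)·(-9) + (-4)·(-3) − (-56) = -7; |n| = √74.
Distance = |-7| / √74 = 7/√74 ≈ 0.81.

0.81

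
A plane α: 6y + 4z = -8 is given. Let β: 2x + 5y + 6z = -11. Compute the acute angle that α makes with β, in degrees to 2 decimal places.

cos θ = |n₁·n₂| / (|n₁||n₂|) = |54| / (√52 · √65).
θ = arccos(0.92883) ≈ 21.75°.

21.75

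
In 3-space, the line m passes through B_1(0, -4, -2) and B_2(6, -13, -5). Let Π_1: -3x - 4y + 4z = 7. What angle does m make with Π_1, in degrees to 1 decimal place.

A direction vector for m is B_2 − B_1 = (6, -9, -3).
sin θ = |n·v| / (|n||v|) = |6| / (√41 · √126) = 0.08348.
θ ≈ 4.8°.

4.8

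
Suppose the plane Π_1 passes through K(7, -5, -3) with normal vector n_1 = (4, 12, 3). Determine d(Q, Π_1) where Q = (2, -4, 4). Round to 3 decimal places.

Π_1: n_1·r = n_1·K gives 4x + 12y + 3z = -41.
n·Q − d = (4)·(2) + (12)·(-4) + (3)·(4) − (-41) = 13; |n| = √169.
Distance = |13| / √169 = 13/√169 ≈ 1.000.

1.000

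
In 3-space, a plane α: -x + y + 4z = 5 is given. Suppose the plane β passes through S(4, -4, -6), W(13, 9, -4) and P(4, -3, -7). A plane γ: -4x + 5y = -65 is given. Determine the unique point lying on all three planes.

(10, -5, 5)

SW = (9, 13, 2), SP = (0, 1, -1); a normal to β is SW × SP = (-15, 9, 9).
Using S: β has equation -15x + 9y + 9z = -150.
Solving the 3×3 linear system -x + y + 4z = 5, -15x + 9y + 9z = -150, -4x + 5y = -65 (e.g. by elimination or Cramer's rule, determinant = -147) gives (10, -5, 5).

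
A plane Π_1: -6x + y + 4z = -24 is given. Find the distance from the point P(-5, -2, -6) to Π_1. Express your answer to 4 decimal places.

3.8461

n·P − d = (-6)·(-5) + (1)·(-2) + (4)·(-6) − (-24) = 28; |n| = √53.
Distance = |28| / √53 = 28/√53 ≈ 3.8461.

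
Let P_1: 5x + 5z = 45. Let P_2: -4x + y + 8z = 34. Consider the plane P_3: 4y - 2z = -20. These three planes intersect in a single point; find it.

Solving the 3×3 linear system 5x + 5z = 45, -4x + y + 8z = 34, 4y - 2z = -20 (e.g. by elimination or Cramer's rule, determinant = -250) gives (3, -2, 6).

(3, -2, 6)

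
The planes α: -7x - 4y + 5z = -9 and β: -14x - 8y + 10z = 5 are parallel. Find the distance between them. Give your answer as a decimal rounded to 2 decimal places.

Rescale β by 1/2: -7x - 4y + 5z = 5/2. Then distance = |-9 − (5/2)| / √90 ≈ 1.21.

1.21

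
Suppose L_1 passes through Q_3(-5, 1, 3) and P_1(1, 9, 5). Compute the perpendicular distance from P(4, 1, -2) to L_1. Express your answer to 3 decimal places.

9.348

A direction vector for L_1 is P_1 − Q_3 = (6, 8, 2).
Taking (-5, 1, 3) on L_1 with direction v = (6, 8, 2): w = P − (-5, 1, 3) = (9, 0, -5), and w × v = (40, -48, 72).
Distance = |w × v| / |v| = √9088 / √104 ≈ 9.348.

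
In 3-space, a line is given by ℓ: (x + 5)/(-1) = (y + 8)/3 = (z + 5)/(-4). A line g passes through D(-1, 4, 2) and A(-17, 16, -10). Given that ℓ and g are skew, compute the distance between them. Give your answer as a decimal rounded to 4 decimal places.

ℓ has direction (-1, 3, -4) through (-5, -8, -5).
A direction vector for g is A − D = (-16, 12, -12).
Common perpendicular direction n = (-1, 3, -4) × (-16, 12, -12) = (12, 52, 36).
With w = (-1, 4, 2) − (-5, -8, -5) = (4, 12, 7), w · n = 924.
Distance = |w · n| / |n| = |924| / √4144 ≈ 14.3536.

14.3536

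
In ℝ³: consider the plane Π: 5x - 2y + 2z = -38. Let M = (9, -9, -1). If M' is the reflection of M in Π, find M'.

(-21, 3, -13)

λ = (n·M − d)/|n|² = (61 − (-38))/33 = 3.
Reflection = M − 2λn = (9, -9, -1) − 6·(5, -2, 2) = (-21, 3, -13).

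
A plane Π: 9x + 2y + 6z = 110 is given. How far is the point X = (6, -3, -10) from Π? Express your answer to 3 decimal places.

n·X − d = (9)·(6) + (2)·(-3) + (6)·(-10) − 110 = -122; |n| = √121.
Distance = |-122| / √121 = 122/√121 ≈ 11.091.

11.091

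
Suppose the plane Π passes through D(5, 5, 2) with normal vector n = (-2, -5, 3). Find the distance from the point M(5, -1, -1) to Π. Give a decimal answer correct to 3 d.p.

3.407

Π: n·r = n·D gives -2x - 5y + 3z = -29.
n·M − d = (-2)·(5) + (-5)·(-1) + (3)·(-1) − (-29) = 21; |n| = √38.
Distance = |21| / √38 = 21/√38 ≈ 3.407.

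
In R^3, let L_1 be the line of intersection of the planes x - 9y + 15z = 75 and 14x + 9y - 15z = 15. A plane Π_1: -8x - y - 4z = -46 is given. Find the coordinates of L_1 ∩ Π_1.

Direction of L_1: (1, -9, 15) × (14, 9, -15) = (0, 225, 135).
A point on L_1: solving the two plane equations with y = -21 gives (6, -21, -8).
Substitute r = (6, -21, -8) + t(0, 225, 135) into the plane: 5 + (-765)t = -46, so t = 1/15.
Intersection: (6, -21, -8) + (1/15)·(0, 225, 135) = (6, -6, 1).

(6, -6, 1)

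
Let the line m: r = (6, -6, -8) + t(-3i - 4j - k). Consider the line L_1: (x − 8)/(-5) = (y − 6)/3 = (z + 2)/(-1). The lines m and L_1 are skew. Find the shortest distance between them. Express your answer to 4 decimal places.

4.5485

L_1 has direction (-5, 3, -1) through (8, 6, -2).
Common perpendicular direction n = (-3, -4, -1) × (-5, 3, -1) = (7, 2, -29).
With w = (8, 6, -2) − (6, -6, -8) = (2, 12, 6), w · n = -136.
Distance = |w · n| / |n| = |-136| / √894 ≈ 4.5485.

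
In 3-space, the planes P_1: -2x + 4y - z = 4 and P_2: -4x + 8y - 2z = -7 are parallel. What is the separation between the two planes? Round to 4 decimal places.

Rescale P_2 by 1/2: -2x + 4y - z = -7/2. Then distance = |4 − (-7/2)| / √21 ≈ 1.6366.

1.6366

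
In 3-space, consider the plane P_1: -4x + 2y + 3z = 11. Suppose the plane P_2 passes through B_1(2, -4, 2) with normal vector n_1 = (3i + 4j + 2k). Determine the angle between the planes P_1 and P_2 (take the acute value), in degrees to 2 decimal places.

P_2: n_1·r = n_1·B_1 gives 3x + 4y + 2z = -6.
cos θ = |n₁·n₂| / (|n₁||n₂|) = |2| / (√29 · √29).
θ = arccos(0.06897) ≈ 86.05°.

86.05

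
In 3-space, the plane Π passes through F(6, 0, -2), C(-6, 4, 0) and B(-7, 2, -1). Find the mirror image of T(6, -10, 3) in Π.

(6, -2, -13)

FC = (-12, 4, 2), FB = (-13, 2, 1); a normal to Π is FC × FB = (0, -14, 28).
Using F: Π has equation -14y + 28z = -56.
λ = (n·T − d)/|n|² = (224 − (-56))/980 = 2/7.
Reflection = T − 2λn = (6, -10, 3) − (4/7)·(0, -14, 28) = (6, -2, -13).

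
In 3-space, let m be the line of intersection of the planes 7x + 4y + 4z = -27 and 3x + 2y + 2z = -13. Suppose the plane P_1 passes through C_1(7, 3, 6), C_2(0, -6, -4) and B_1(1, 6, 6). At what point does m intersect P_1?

Direction of m: (7, 4, 4) × (3, 2, 2) = (0, -2, 2).
A point on m: solving the two plane equations with y = 3 gives (-1, 3, -8).
C_1C_2 = (-7, -9, -10), C_1B_1 = (-6, 3, 0); a normal to P_1 is C_1C_2 × C_1B_1 = (30, 60, -75).
Using C_1: P_1 has equation 30x + 60y - 75z = -60.
Substitute r = (-1, 3, -8) + t(0, -2, 2) into the plane: 750 + (-270)t = -60, so t = 3.
Intersection: (-1, 3, -8) + 3·(0, -2, 2) = (-1, -3, -2).

(-1, -3, -2)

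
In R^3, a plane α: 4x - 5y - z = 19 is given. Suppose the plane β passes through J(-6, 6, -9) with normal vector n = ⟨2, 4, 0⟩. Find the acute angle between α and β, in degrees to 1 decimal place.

65.5

β: n·r = n·J gives 2x + 4y = 12.
cos θ = |n₁·n₂| / (|n₁||n₂|) = |-12| / (√42 · √20).
θ = arccos(0.41404) ≈ 65.5°.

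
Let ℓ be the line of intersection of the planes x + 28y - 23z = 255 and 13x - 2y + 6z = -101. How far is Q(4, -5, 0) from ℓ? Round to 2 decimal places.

13.46

Direction of ℓ: (1, 28, -23) × (13, -2, 6) = (122, -305, -366).
A point on ℓ: solving the two plane equations with x = -5 gives (-5, 6, -4).
Taking (-5, 6, -4) on ℓ with direction v = (122, -305, -366): w = Q − (-5, 6, -4) = (9, -11, 4), and w × v = (5246, 3782, -1403).
Distance = |w × v| / |v| = √43792449 / √241865 ≈ 13.46.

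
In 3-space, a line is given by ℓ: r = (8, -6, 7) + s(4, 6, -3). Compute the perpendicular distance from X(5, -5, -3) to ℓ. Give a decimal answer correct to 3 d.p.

10.028

Taking (8, -6, 7) on ℓ with direction v = (4, 6, -3): w = X − (8, -6, 7) = (-3, 1, -10), and w × v = (57, -49, -22).
Distance = |w × v| / |v| = √6134 / √61 ≈ 10.028.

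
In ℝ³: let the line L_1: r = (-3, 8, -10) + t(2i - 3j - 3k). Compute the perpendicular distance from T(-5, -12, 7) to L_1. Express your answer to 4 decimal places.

Taking (-3, 8, -10) on L_1 with direction v = (2, -3, -3): w = T − (-3, 8, -10) = (-2, -20, 17), and w × v = (111, 28, 46).
Distance = |w × v| / |v| = √15221 / √22 ≈ 26.3033.

26.3033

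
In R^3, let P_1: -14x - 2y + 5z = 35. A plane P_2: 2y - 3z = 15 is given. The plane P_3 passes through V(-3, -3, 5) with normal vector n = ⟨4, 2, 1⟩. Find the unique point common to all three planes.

(-4, 3, -3)

P_3: n·r = n·V gives 4x + 2y + z = -13.
Solving the 3×3 linear system -14x - 2y + 5z = 35, 2y - 3z = 15, 4x + 2y + z = -13 (e.g. by elimination or Cramer's rule, determinant = -128) gives (-4, 3, -3).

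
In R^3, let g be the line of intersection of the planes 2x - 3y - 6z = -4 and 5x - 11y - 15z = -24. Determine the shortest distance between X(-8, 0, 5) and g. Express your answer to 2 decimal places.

9.43

Direction of g: (2, -3, -6) × (5, -11, -15) = (-21, 0, -7).
A point on g: solving the two plane equations with x = -8 gives (-8, 4, -4).
Taking (-8, 4, -4) on g with direction v = (-21, 0, -7): w = X − (-8, 4, -4) = (0, -4, 9), and w × v = (28, -189, -84).
Distance = |w × v| / |v| = √43561 / √490 ≈ 9.43.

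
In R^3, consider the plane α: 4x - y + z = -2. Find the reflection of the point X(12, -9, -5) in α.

(-12, -3, -11)

λ = (n·X − d)/|n|² = (52 − (-2))/18 = 3.
Reflection = X − 2λn = (12, -9, -5) − 6·(4, -1, 1) = (-12, -3, -11).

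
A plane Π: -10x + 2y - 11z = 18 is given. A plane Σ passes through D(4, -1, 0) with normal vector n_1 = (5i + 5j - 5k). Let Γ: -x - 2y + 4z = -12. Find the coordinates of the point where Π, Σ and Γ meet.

Σ: n_1·r = n_1·D gives 5x + 5y - 5z = 15.
Solving the 3×3 linear system -10x + 2y - 11z = 18, 5x + 5y - 5z = 15, -x - 2y + 4z = -12 (e.g. by elimination or Cramer's rule, determinant = -75) gives (2, -3, -4).

(2, -3, -4)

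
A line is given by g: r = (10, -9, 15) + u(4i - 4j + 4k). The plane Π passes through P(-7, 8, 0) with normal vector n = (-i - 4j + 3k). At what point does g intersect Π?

Π: n·r = n·P gives -x - 4y + 3z = -25.
Substitute r = (10, -9, 15) + t(4, -4, 4) into the plane: 71 + 24t = -25, so t = -4.
Intersection: (10, -9, 15) + (-4)·(4, -4, 4) = (-6, 7, -1).

(-6, 7, -1)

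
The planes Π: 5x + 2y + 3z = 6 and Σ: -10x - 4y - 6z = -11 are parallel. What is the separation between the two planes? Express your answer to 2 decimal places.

Rescale Σ by 1/(-2): 5x + 2y + 3z = 11/2. Then distance = |6 − (11/2)| / √38 ≈ 0.08.

0.08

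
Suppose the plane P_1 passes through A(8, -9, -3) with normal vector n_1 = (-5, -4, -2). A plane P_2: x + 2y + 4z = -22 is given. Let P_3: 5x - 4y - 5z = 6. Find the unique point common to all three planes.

P_1: n_1·r = n_1·A gives -5x - 4y - 2z = 2.
Solving the 3×3 linear system -5x - 4y - 2z = 2, x + 2y + 4z = -22, 5x - 4y - 5z = 6 (e.g. by elimination or Cramer's rule, determinant = -102) gives (-2, 6, -8).

(-2, 6, -8)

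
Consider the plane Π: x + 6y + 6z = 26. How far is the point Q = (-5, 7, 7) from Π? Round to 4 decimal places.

n·Q − d = (1)·(-5) + (6)·(7) + (6)·(7) − 26 = 53; |n| = √73.
Distance = |53| / √73 = 53/√73 ≈ 6.2032.

6.2032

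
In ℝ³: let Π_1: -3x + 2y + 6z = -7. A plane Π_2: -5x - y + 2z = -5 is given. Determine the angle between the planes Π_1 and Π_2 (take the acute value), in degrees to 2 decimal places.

cos θ = |n₁·n₂| / (|n₁||n₂|) = |25| / (√49 · √30).
θ = arccos(0.65205) ≈ 49.30°.

49.30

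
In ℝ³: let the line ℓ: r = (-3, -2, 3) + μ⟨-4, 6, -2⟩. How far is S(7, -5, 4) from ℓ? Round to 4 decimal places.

6.7612

Taking (-3, -2, 3) on ℓ with direction v = (-4, 6, -2): w = S − (-3, -2, 3) = (10, -3, 1), and w × v = (0, 16, 48).
Distance = |w × v| / |v| = √2560 / √56 ≈ 6.7612.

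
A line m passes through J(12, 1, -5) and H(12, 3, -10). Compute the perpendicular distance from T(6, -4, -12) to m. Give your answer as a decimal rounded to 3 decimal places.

9.405

A direction vector for m is H − J = (0, 2, -5).
Taking (12, 1, -5) on m with direction v = (0, 2, -5): w = T − (12, 1, -5) = (-6, -5, -7), and w × v = (39, -30, -12).
Distance = |w × v| / |v| = √2565 / √29 ≈ 9.405.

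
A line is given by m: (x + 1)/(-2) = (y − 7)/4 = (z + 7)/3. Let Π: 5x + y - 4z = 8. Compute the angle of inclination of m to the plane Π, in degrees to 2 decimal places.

m has direction (-2, 4, 3) through (-1, 7, -7).
sin θ = |n·v| / (|n||v|) = |-18| / (√42 · √29) = 0.51576.
θ ≈ 31.05°.

31.05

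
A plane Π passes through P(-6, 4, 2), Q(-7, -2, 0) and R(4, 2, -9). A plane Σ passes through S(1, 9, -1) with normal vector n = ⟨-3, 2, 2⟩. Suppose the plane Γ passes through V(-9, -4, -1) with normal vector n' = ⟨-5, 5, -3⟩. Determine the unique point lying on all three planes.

PQ = (-1, -6, -2), PR = (10, -2, -11); a normal to Π is PQ × PR = (62, -31, 62).
Using P: Π has equation 62x - 31y + 62z = -372.
Σ: n·r = n·S gives -3x + 2y + 2z = 13.
Γ: n'·r = n'·V gives -5x + 5y - 3z = 28.
Solving the 3×3 linear system 62x - 31y + 62z = -372, -3x + 2y + 2z = 13, -5x + 5y - 3z = 28 (e.g. by elimination or Cramer's rule, determinant = -713) gives (-5, 0, -1).

(-5, 0, -1)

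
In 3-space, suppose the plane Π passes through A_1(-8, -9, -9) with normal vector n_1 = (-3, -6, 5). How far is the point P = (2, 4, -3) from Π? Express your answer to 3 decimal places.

9.323

Π: n_1·r = n_1·A_1 gives -3x - 6y + 5z = 33.
n·P − d = (-3)·(2) + (-6)·(4) + (5)·(-3) − 33 = -78; |n| = √70.
Distance = |-78| / √70 = 78/√70 ≈ 9.323.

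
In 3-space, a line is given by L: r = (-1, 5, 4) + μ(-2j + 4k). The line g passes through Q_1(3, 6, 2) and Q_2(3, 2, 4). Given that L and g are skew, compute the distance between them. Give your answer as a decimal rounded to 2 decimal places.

A direction vector for g is Q_2 − Q_1 = (0, -4, 2).
Common perpendicular direction n = (0, -2, 4) × (0, -4, 2) = (12, 0, 0).
With w = (3, 6, 2) − (-1, 5, 4) = (4, 1, -2), w · n = 48.
Distance = |w · n| / |n| = |48| / √144 ≈ 4.00.

4.00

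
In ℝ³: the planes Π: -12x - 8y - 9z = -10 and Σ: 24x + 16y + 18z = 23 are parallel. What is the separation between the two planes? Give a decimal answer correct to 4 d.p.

0.0882

Rescale Σ by 1/(-2): -12x - 8y - 9z = -23/2. Then distance = |-10 − (-23/2)| / √289 ≈ 0.0882.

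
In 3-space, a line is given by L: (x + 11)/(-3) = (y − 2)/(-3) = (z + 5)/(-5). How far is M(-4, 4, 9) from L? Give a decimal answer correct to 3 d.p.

5.494

L has direction (-3, -3, -5) through (-11, 2, -5).
Taking (-11, 2, -5) on L with direction v = (-3, -3, -5): w = M − (-11, 2, -5) = (7, 2, 14), and w × v = (32, -7, -15).
Distance = |w × v| / |v| = √1298 / √43 ≈ 5.494.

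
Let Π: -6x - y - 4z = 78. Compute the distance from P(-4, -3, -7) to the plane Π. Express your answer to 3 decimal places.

n·P − d = (-6)·(-4) + (-1)·(-3) + (-4)·(-7) − 78 = -23; |n| = √53.
Distance = |-23| / √53 = 23/√53 ≈ 3.159.

3.159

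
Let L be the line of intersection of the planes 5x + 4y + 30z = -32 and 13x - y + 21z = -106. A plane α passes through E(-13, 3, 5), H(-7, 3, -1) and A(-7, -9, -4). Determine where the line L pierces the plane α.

Direction of L: (5, 4, 30) × (13, -1, 21) = (114, 285, -57).
A point on L: solving the two plane equations with x = 2 gives (2, 27, -5).
EH = (6, 0, -6), EA = (6, -12, -9); a normal to α is EH × EA = (-72, 18, -72).
Using E: α has equation -72x + 18y - 72z = 630.
Substitute r = (2, 27, -5) + t(114, 285, -57) into the plane: 702 + 1026t = 630, so t = -4/57.
Intersection: (2, 27, -5) + (-4/57)·(114, 285, -57) = (-6, 7, -1).

(-6, 7, -1)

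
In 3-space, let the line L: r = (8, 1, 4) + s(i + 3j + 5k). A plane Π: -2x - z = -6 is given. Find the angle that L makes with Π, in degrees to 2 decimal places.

31.95

sin θ = |n·v| / (|n||v|) = |-7| / (√5 · √35) = 0.52915.
θ ≈ 31.95°.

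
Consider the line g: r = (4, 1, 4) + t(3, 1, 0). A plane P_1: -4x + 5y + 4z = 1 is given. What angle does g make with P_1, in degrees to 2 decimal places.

17.05

sin θ = |n·v| / (|n||v|) = |-7| / (√57 · √10) = 0.29320.
θ ≈ 17.05°.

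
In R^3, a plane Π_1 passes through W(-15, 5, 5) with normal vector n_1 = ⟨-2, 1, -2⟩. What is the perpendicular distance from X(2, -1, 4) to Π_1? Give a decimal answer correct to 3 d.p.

12.667

Π_1: n_1·r = n_1·W gives -2x + y - 2z = 25.
n·X − d = (-2)·(2) + (1)·(-1) + (-2)·(4) − 25 = -38; |n| = √9.
Distance = |-38| / √9 = 38/√9 ≈ 12.667.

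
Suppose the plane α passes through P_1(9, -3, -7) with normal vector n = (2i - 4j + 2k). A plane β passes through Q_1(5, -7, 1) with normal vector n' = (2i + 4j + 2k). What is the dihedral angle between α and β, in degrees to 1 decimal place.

70.5

α: n·r = n·P_1 gives 2x - 4y + 2z = 16.
β: n'·r = n'·Q_1 gives 2x + 4y + 2z = -16.
cos θ = |n₁·n₂| / (|n₁||n₂|) = |-8| / (√24 · √24).
θ = arccos(0.33333) ≈ 70.5°.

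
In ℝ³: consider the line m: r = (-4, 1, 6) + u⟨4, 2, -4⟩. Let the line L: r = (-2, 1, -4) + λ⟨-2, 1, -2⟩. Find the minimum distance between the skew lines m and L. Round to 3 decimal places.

4.472

Common perpendicular direction n = (4, 2, -4) × (-2, 1, -2) = (0, 16, 8).
With w = (-2, 1, -4) − (-4, 1, 6) = (2, 0, -10), w · n = -80.
Distance = |w · n| / |n| = |-80| / √320 ≈ 4.472.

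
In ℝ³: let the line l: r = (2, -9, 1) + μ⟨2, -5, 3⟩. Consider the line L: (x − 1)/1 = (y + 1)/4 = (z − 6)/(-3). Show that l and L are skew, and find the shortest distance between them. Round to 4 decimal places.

L has direction (1, 4, -3) through (1, -1, 6).
Common perpendicular direction n = (2, -5, 3) × (1, 4, -3) = (3, 9, 13).
With w = (1, -1, 6) − (2, -9, 1) = (-1, 8, 5), w · n = 134.
Since n ≠ 0 the lines are not parallel, and w · n = 134 ≠ 0 so they do not intersect; hence they are skew.
Distance = |w · n| / |n| = |134| / √259 ≈ 8.3264.

8.3264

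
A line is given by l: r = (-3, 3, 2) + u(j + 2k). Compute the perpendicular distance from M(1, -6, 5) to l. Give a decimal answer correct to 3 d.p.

10.208

Taking (-3, 3, 2) on l with direction v = (0, 1, 2): w = M − (-3, 3, 2) = (4, -9, 3), and w × v = (-21, -8, 4).
Distance = |w × v| / |v| = √521 / √5 ≈ 10.208.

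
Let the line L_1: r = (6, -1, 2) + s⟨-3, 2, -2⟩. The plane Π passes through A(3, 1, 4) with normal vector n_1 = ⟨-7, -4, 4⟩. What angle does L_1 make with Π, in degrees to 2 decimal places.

Π: n_1·r = n_1·A gives -7x - 4y + 4z = -9.
sin θ = |n·v| / (|n||v|) = |5| / (√81 · √17) = 0.13474.
θ ≈ 7.74°.

7.74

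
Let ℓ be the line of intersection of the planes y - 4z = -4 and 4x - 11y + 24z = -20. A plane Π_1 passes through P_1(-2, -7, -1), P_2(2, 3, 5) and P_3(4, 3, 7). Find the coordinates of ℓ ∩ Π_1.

Direction of ℓ: (0, 1, -4) × (4, -11, 24) = (-20, -16, -4).
A point on ℓ: solving the two plane equations with x = 4 gives (4, 12, 4).
P_1P_2 = (4, 10, 6), P_1P_3 = (6, 10, 8); a normal to Π_1 is P_1P_2 × P_1P_3 = (20, 4, -20).
Using P_1: Π_1 has equation 20x + 4y - 20z = -48.
Substitute r = (4, 12, 4) + t(-20, -16, -4) into the plane: 48 + (-384)t = -48, so t = 1/4.
Intersection: (4, 12, 4) + (1/4)·(-20, -16, -4) = (-1, 8, 3).

(-1, 8, 3)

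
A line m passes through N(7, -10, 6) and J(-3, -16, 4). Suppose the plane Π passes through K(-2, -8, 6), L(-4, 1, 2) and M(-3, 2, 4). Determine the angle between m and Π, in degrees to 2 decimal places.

A direction vector for m is J − N = (-10, -6, -2).
KL = (-2, 9, -4), KM = (-1, 10, -2); a normal to Π is KL × KM = (22, 0, -11).
Using K: Π has equation 22x - 11z = -110.
sin θ = |n·v| / (|n||v|) = |-198| / (√605 · √140) = 0.68034.
θ ≈ 42.87°.

42.87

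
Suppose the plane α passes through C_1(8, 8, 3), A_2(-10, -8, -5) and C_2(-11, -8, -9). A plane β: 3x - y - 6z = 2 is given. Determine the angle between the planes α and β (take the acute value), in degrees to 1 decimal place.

55.6

C_1A_2 = (-18, -16, -8), C_1C_2 = (-19, -16, -12); a normal to α is C_1A_2 × C_1C_2 = (64, -64, -16).
Using C_1: α has equation 64x - 64y - 16z = -48.
cos θ = |n₁·n₂| / (|n₁||n₂|) = |352| / (√8448 · √46).
θ = arccos(0.56466) ≈ 55.6°.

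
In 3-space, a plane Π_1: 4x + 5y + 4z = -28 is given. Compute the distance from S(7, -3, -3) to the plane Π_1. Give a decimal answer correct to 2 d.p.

n·S − d = (4)·(7) + (5)·(-3) + (4)·(-3) − (-28) = 29; |n| = √57.
Distance = |29| / √57 = 29/√57 ≈ 3.84.

3.84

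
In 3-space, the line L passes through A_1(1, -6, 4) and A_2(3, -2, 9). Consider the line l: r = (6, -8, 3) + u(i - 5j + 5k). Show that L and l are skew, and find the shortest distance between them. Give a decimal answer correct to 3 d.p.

A direction vector for L is A_2 − A_1 = (2, 4, 5).
Common perpendicular direction n = (2, 4, 5) × (1, -5, 5) = (45, -5, -14).
With w = (6, -8, 3) − (1, -6, 4) = (5, -2, -1), w · n = 249.
Since n ≠ 0 the lines are not parallel, and w · n = 249 ≠ 0 so they do not intersect; hence they are skew.
Distance = |w · n| / |n| = |249| / √2246 ≈ 5.254.

5.254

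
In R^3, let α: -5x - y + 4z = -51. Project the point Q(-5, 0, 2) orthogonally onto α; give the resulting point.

Foot = Q − λn with λ = (n·Q − d)/|n|² = (33 − (-51))/42 = 2.
Foot = (-5, 0, 2) − 2·(-5, -1, 4) = (5, 2, -6).

(5, 2, -6)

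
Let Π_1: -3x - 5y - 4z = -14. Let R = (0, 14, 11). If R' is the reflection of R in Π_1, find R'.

(-12, -6, -5)

λ = (n·R − d)/|n|² = (-114 − (-14))/50 = -2.
Reflection = R − 2λn = (0, 14, 11) − (-4)·(-3, -5, -4) = (-12, -6, -5).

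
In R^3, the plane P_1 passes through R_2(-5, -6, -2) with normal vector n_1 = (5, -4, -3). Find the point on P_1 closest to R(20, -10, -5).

P_1: n_1·r = n_1·R_2 gives 5x - 4y - 3z = 5.
Foot = R − λn with λ = (n·R − d)/|n|² = (155 − 5)/50 = 3.
Foot = (20, -10, -5) − 3·(5, -4, -3) = (5, 2, 4).

(5, 2, 4)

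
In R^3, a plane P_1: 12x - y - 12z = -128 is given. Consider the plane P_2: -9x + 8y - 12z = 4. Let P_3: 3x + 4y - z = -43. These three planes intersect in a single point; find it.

Solving the 3×3 linear system 12x - y - 12z = -128, -9x + 8y - 12z = 4, 3x + 4y - z = -43 (e.g. by elimination or Cramer's rule, determinant = 1245) gives (-8, -4, 3).

(-8, -4, 3)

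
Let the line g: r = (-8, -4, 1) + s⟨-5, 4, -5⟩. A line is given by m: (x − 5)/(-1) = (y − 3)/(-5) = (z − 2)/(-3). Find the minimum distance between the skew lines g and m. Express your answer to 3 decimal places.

10.861

m has direction (-1, -5, -3) through (5, 3, 2).
Common perpendicular direction n = (-5, 4, -5) × (-1, -5, -3) = (-37, -10, 29).
With w = (5, 3, 2) − (-8, -4, 1) = (13, 7, 1), w · n = -522.
Distance = |w · n| / |n| = |-522| / √2310 ≈ 10.861.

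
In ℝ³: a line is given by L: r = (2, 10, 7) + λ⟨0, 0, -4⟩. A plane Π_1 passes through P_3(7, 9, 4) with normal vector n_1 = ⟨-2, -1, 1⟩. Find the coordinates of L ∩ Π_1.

(2, 10, -5)

Π_1: n_1·r = n_1·P_3 gives -2x - y + z = -19.
Substitute r = (2, 10, 7) + t(0, 0, -4) into the plane: -7 + (-4)t = -19, so t = 3.
Intersection: (2, 10, 7) + 3·(0, 0, -4) = (2, 10, -5).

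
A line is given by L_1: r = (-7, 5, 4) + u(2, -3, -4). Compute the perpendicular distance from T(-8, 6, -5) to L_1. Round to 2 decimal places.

7.06

Taking (-7, 5, 4) on L_1 with direction v = (2, -3, -4): w = T − (-7, 5, 4) = (-1, 1, -9), and w × v = (-31, -22, 1).
Distance = |w × v| / |v| = √1446 / √29 ≈ 7.06.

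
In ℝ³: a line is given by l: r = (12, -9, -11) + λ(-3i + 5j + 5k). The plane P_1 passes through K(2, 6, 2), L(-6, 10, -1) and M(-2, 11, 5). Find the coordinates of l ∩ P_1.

(6, 1, -1)

KL = (-8, 4, -3), KM = (-4, 5, 3); a normal to P_1 is KL × KM = (27, 36, -24).
Using K: P_1 has equation 27x + 36y - 24z = 222.
Substitute r = (12, -9, -11) + t(-3, 5, 5) into the plane: 264 + (-21)t = 222, so t = 2.
Intersection: (12, -9, -11) + 2·(-3, 5, 5) = (6, 1, -1).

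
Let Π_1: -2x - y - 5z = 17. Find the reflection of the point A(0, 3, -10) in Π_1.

λ = (n·A − d)/|n|² = (47 − 17)/30 = 1.
Reflection = A − 2λn = (0, 3, -10) − 2·(-2, -1, -5) = (4, 5, 0).

(4, 5, 0)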